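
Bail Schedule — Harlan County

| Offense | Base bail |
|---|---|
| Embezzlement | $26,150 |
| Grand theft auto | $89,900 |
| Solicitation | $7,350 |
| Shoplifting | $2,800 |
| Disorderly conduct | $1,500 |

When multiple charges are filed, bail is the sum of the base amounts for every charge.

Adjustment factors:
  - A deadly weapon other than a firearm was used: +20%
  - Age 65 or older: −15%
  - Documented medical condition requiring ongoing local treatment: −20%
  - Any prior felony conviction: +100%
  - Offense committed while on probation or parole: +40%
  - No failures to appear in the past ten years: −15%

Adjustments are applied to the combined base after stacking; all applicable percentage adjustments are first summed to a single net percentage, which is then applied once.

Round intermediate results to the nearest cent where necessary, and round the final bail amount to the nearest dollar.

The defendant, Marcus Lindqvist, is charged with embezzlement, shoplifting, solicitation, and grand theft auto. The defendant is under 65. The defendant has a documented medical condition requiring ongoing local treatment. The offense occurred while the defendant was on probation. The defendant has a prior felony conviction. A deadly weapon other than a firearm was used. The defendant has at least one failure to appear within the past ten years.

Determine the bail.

$302,880

Base amounts from the schedule: embezzlement $26,150; shoplifting $2,800; solicitation $7,350; grand theft auto $89,900.
Stacking rule: sum of all bases. $26,150 + $2,800 + $7,350 + $89,900 = $126,200.
Net percentage adjustment: +20% −20% +100% +40% = +140%. $126,200 × 2.4 = $302,880.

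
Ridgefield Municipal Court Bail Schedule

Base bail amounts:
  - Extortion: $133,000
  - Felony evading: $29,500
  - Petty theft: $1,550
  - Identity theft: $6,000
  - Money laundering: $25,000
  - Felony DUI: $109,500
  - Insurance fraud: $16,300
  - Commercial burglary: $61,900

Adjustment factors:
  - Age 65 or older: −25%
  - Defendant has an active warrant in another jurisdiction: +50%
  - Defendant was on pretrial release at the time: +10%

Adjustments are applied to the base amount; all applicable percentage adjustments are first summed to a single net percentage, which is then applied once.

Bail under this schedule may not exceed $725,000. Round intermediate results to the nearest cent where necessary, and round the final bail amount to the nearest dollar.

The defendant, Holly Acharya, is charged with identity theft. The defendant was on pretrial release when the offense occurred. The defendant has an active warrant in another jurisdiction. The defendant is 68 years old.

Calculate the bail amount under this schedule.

Base amounts from the schedule: identity theft $6,000.
Single charge. Combined base = $6,000.
Net percentage adjustment: −25% +50% +10% = +35%. $6,000 × 1.35 = $8,100.
$8,100 is within the $725,000 maximum.

$8,100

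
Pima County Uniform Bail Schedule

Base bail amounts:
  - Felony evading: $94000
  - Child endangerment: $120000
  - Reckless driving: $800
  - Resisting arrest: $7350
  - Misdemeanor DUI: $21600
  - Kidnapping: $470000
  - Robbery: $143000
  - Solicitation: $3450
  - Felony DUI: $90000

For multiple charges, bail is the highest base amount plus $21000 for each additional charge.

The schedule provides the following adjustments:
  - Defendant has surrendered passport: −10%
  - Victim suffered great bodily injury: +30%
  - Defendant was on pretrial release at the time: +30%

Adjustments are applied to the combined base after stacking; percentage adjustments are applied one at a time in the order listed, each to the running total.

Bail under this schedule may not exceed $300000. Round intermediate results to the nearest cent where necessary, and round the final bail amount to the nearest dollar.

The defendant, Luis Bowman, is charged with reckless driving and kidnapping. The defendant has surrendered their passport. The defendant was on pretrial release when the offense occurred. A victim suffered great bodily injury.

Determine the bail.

$300000

Base amounts from the schedule: reckless driving $800; kidnapping $470000.
Stacking rule: highest base plus $21000 per additional charge. Highest is kidnapping at $470000; 1 additional charge → +$21000. Combined base = $491000.
Defendant has surrendered passport (−10%): $491000 × 0.9 = $441900.
Victim suffered great bodily injury (+30%): $441900 × 1.3 = $574470.
Defendant was on pretrial release at the time (+30%): $574470 × 1.3 = $746811.
Result $746811 exceeds the maximum of $300000; bail is capped at $300000.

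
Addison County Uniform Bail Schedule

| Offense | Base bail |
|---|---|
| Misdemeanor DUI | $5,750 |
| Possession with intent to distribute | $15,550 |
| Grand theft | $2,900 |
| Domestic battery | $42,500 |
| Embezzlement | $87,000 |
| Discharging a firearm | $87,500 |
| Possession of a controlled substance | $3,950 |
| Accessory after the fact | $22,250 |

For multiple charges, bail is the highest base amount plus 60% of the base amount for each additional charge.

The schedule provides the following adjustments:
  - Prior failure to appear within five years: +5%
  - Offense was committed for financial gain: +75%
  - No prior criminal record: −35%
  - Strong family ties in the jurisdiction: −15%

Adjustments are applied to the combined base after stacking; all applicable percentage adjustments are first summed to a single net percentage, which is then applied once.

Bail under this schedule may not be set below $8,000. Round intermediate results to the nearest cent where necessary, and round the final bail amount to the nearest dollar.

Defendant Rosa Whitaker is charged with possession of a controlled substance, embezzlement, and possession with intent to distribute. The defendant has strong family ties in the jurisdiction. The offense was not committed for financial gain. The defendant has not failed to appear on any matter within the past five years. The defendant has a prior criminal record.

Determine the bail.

Base amounts from the schedule: possession of a controlled substance $3,950; embezzlement $87,000; possession with intent to distribute $15,550.
Stacking rule: highest base plus 60% of each additional charge. Highest is embezzlement at $87,000. Additional: $3,950 × 60% = $2,370; $15,550 × 60% = $9,330. Combined base = $87,000 + $11,700 = $98,700.
Strong family ties in the jurisdiction (−15%): $98,700 × 0.85 = $83,895.
$83,895 is at or above the $8,000 minimum.

$83,895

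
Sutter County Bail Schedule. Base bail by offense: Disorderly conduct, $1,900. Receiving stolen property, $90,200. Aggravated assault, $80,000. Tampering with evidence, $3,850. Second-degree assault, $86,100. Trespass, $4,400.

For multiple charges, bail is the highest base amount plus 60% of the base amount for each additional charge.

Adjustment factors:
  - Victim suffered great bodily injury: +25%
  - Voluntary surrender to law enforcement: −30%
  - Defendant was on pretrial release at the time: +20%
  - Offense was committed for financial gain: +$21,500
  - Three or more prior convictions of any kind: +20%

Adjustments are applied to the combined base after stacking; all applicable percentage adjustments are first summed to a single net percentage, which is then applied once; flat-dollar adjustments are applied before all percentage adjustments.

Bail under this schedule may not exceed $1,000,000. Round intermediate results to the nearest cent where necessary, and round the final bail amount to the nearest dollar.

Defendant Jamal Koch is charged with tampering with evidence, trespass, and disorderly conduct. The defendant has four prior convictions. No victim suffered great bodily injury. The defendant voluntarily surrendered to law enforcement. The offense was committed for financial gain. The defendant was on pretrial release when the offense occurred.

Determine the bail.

$32,285

Base amounts from the schedule: tampering with evidence $3,850; trespass $4,400; disorderly conduct $1,900.
Stacking rule: highest base plus 60% of each additional charge. Highest is trespass at $4,400. Additional: $3,850 × 60% = $2,310; $1,900 × 60% = $1,140. Combined base = $4,400 + $3,450 = $7,850.
Offense was committed for financial gain (+$21,500 flat): $7,850 + $21,500 = $29,350.
Net percentage adjustment: −30% +20% +20% = +10%. $29,350 × 1.1 = $32,285.
$32,285 is within the $1,000,000 maximum.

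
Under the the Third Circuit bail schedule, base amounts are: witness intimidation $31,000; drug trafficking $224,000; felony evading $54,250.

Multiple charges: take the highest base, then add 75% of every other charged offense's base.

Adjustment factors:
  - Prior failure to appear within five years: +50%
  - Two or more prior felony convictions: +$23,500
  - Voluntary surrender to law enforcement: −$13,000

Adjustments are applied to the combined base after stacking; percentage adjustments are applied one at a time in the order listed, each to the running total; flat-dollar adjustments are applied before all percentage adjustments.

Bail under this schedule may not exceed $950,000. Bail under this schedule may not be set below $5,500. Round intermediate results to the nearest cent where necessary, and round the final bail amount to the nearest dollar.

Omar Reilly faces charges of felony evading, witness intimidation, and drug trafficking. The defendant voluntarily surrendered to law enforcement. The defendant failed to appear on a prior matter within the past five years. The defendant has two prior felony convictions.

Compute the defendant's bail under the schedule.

Base amounts from the schedule: felony evading $54,250; witness intimidation $31,000; drug trafficking $224,000.
Stacking rule: highest base plus 75% of each additional charge. Highest is drug trafficking at $224,000. Additional: $54,250 × 75% = $40,687.50; $31,000 × 75% = $23,250. Combined base = $224,000 + $63,937.50 = $287,937.50.
Two or more prior felony convictions (+$23,500 flat): $287,937.50 + $23,500 = $311,437.50.
Voluntary surrender to law enforcement (−$13,000 flat): $311,437.50 − $13,000 = $298,437.50.
Prior failure to appear within five years (+50%): $298,437.50 × 1.5 = $447,656.25.
$447,656.25 is within the $950,000 maximum.
$447,656.25 is at or above the $5,500 minimum.
Rounded to the nearest dollar: $447,656.

$447,656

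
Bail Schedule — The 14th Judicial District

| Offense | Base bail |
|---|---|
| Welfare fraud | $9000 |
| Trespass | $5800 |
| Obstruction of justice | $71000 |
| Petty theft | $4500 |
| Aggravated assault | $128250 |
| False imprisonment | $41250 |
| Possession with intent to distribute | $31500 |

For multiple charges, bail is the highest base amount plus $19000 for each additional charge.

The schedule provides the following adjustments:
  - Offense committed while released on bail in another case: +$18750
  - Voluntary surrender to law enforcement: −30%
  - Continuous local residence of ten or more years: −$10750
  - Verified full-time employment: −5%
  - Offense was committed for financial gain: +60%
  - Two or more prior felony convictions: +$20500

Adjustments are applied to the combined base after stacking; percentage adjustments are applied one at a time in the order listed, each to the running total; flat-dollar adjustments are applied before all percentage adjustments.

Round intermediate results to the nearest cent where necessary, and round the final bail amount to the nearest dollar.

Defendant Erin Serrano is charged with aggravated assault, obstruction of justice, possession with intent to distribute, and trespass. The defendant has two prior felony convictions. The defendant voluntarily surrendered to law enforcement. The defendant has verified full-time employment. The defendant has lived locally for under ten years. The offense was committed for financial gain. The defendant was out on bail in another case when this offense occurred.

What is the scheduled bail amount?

$238868

Base amounts from the schedule: aggravated assault $128250; obstruction of justice $71000; possession with intent to distribute $31500; trespass $5800.
Stacking rule: highest base plus $19000 per additional charge. Highest is aggravated assault at $128250; 3 additional charges → +$57000. Combined base = $185250.
Offense committed while released on bail in another case (+$18750 flat): $185250 + $18750 = $204000.
Two or more prior felony convictions (+$20500 flat): $204000 + $20500 = $224500.
Voluntary surrender to law enforcement (−30%): $224500 × 0.7 = $157150.
Verified full-time employment (−5%): $157150 × 0.95 = $149292.50.
Offense was committed for financial gain (+60%): $149292.50 × 1.6 = $238868.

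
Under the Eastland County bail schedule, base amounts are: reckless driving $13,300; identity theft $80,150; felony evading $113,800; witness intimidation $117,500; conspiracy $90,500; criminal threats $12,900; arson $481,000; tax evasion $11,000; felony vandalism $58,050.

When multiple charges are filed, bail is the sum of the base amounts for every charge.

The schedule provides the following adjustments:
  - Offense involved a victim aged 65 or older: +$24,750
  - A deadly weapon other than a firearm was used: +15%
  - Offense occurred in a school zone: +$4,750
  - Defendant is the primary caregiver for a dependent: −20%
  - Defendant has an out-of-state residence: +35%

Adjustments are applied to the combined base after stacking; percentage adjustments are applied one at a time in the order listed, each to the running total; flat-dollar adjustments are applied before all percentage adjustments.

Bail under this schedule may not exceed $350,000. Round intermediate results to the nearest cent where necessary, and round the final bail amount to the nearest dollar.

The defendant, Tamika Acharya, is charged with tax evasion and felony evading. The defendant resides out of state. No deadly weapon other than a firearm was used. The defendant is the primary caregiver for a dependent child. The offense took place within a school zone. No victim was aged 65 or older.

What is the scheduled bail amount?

Base amounts from the schedule: tax evasion $11,000; felony evading $113,800.
Stacking rule: sum of all bases. $11,000 + $113,800 = $124,800.
Offense occurred in a school zone (+$4,750 flat): $124,800 + $4,750 = $129,550.
Defendant is the primary caregiver for a dependent (−20%): $129,550 × 0.8 = $103,640.
Defendant has an out-of-state residence (+35%): $103,640 × 1.35 = $139,914.
$139,914 is within the $350,000 maximum.

$139,914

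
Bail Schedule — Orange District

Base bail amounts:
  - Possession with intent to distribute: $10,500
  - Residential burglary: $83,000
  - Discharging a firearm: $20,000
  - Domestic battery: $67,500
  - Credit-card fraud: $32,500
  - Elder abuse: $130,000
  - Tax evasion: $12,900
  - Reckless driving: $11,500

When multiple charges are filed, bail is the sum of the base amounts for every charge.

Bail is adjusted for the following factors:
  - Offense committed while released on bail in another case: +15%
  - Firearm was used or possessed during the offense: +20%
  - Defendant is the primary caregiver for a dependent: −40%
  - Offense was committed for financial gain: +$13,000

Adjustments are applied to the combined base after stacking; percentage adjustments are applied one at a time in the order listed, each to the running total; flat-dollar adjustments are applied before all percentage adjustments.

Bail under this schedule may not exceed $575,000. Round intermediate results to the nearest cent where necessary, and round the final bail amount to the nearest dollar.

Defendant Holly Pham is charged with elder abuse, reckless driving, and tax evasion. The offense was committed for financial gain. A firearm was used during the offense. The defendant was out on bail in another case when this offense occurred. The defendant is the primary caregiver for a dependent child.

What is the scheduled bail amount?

$138,607

Base amounts from the schedule: elder abuse $130,000; reckless driving $11,500; tax evasion $12,900.
Stacking rule: sum of all bases. $130,000 + $11,500 + $12,900 = $154,400.
Offense was committed for financial gain (+$13,000 flat): $154,400 + $13,000 = $167,400.
Offense committed while released on bail in another case (+15%): $167,400 × 1.15 = $192,510.
Firearm was used or possessed during the offense (+20%): $192,510 × 1.2 = $231,012.
Defendant is the primary caregiver for a dependent (−40%): $231,012 × 0.6 = $138,607.20.
$138,607.20 is within the $575,000 maximum.
Rounded to the nearest dollar: $138,607.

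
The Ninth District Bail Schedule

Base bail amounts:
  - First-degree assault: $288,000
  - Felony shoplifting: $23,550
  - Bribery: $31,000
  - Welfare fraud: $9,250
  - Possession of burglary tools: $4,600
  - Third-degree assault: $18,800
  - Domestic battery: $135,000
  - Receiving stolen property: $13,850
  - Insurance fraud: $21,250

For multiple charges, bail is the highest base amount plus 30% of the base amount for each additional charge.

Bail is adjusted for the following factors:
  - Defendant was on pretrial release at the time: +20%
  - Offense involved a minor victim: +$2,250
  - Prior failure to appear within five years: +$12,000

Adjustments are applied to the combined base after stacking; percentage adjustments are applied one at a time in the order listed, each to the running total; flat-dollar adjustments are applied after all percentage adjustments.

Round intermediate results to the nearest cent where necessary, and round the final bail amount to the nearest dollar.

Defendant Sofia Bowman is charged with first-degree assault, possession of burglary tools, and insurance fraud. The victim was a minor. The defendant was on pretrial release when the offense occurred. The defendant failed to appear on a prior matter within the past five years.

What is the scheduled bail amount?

$369,156

Base amounts from the schedule: first-degree assault $288,000; possession of burglary tools $4,600; insurance fraud $21,250.
Stacking rule: highest base plus 30% of each additional charge. Highest is first-degree assault at $288,000. Additional: $4,600 × 30% = $1,380; $21,250 × 30% = $6,375. Combined base = $288,000 + $7,755 = $295,755.
Defendant was on pretrial release at the time (+20%): $295,755 × 1.2 = $354,906.
Offense involved a minor victim (+$2,250 flat): $354,906 + $2,250 = $357,156.
Prior failure to appear within five years (+$12,000 flat): $357,156 + $12,000 = $369,156.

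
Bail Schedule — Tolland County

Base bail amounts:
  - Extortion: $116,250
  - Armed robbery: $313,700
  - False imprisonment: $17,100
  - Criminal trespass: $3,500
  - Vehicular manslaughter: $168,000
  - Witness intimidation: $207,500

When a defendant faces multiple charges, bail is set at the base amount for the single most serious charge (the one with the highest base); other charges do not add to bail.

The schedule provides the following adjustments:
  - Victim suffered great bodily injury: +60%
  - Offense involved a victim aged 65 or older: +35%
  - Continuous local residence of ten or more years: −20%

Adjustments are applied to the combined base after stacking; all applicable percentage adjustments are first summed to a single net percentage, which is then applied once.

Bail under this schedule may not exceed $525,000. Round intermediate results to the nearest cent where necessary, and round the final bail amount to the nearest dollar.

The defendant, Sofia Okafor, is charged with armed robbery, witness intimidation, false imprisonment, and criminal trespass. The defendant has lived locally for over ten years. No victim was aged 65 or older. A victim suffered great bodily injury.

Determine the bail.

$439,180

Base amounts from the schedule: armed robbery $313,700; witness intimidation $207,500; false imprisonment $17,100; criminal trespass $3,500.
Stacking rule: use the highest base only. Highest is armed robbery at $313,700. Combined base = $313,700.
Net percentage adjustment: +60% −20% = +40%. $313,700 × 1.4 = $439,180.
$439,180 is within the $525,000 maximum.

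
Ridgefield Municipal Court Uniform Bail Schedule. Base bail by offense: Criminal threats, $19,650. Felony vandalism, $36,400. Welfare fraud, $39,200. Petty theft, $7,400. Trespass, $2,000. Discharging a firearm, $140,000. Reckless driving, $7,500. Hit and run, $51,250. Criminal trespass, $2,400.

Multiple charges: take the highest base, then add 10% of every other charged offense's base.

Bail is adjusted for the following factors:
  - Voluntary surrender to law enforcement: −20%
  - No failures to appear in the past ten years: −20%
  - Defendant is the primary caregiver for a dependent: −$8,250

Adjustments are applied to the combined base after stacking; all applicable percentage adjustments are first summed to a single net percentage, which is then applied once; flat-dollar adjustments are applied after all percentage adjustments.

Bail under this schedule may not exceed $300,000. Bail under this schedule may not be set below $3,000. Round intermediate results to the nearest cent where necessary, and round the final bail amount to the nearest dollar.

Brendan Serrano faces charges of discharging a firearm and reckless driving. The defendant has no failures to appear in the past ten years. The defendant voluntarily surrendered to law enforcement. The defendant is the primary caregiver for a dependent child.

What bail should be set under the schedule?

Base amounts from the schedule: discharging a firearm $140,000; reckless driving $7,500.
Stacking rule: highest base plus 10% of each additional charge. Highest is discharging a firearm at $140,000. Additional: $7,500 × 10% = $750. Combined base = $140,000 + $750 = $140,750.
Net percentage adjustment: −20% −20% = −40%. $140,750 × 0.6 = $84,450.
Defendant is the primary caregiver for a dependent (−$8,250 flat): $84,450 − $8,250 = $76,200.
$76,200 is within the $300,000 maximum.
$76,200 is at or above the $3,000 minimum.

$76,200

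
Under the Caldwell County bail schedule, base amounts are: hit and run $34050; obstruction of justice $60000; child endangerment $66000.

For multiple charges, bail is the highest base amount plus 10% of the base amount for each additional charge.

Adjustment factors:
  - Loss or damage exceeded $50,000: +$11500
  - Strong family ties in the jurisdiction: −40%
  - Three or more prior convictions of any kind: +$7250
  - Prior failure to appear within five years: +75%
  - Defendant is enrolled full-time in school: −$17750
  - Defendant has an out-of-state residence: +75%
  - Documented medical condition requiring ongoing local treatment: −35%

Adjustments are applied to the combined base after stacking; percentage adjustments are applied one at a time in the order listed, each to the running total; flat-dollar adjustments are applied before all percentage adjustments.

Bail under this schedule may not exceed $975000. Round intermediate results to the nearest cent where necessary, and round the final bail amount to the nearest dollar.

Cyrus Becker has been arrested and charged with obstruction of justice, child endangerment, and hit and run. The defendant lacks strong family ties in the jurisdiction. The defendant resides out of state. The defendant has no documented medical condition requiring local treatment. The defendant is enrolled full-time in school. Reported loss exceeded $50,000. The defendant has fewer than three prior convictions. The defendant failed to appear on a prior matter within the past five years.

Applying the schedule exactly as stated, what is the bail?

Base amounts from the schedule: obstruction of justice $60000; child endangerment $66000; hit and run $34050.
Stacking rule: highest base plus 10% of each additional charge. Highest is child endangerment at $66000. Additional: $60000 × 10% = $6000; $34050 × 10% = $3405. Combined base = $66000 + $9405 = $75405.
Loss or damage exceeded $50,000 (+$11500 flat): $75405 + $11500 = $86905.
Defendant is enrolled full-time in school (−$17750 flat): $86905 − $17750 = $69155.
Prior failure to appear within five years (+75%): $69155 × 1.75 = $121021.25.
Defendant has an out-of-state residence (+75%): $121021.25 × 1.75 = $211787.19.
$211787.19 is within the $975000 maximum.
Rounded to the nearest dollar: $211787.

$211787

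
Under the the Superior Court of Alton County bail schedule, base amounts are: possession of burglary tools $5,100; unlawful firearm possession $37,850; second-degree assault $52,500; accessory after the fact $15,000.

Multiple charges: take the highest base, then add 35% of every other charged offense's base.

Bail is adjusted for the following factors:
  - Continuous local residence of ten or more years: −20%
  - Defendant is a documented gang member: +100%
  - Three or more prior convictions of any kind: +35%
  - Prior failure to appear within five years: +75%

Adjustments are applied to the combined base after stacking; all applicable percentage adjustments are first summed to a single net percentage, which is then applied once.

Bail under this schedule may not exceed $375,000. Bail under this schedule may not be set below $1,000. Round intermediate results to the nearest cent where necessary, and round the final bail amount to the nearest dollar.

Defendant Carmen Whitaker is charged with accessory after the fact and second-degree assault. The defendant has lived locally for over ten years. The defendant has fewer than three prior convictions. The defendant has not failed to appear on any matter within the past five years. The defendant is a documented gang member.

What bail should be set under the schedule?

$103,950

Base amounts from the schedule: accessory after the fact $15,000; second-degree assault $52,500.
Stacking rule: highest base plus 35% of each additional charge. Highest is second-degree assault at $52,500. Additional: $15,000 × 35% = $5,250. Combined base = $52,500 + $5,250 = $57,750.
Net percentage adjustment: −20% +100% = +80%. $57,750 × 1.8 = $103,950.
$103,950 is within the $375,000 maximum.
$103,950 is at or above the $1,000 minimum.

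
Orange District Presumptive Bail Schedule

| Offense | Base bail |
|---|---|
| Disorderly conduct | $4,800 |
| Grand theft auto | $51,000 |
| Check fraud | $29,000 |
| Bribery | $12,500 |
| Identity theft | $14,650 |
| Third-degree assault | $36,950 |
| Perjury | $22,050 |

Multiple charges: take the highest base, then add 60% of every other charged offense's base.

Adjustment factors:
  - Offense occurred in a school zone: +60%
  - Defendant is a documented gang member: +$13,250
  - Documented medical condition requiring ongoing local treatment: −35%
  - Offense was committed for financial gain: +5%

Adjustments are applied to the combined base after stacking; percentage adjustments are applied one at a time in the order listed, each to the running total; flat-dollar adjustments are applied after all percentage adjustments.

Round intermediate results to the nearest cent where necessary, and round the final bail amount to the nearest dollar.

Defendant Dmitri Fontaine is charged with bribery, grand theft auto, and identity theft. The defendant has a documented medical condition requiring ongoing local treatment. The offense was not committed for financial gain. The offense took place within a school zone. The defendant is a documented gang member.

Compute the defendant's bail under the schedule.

Base amounts from the schedule: bribery $12,500; grand theft auto $51,000; identity theft $14,650.
Stacking rule: highest base plus 60% of each additional charge. Highest is grand theft auto at $51,000. Additional: $12,500 × 60% = $7,500; $14,650 × 60% = $8,790. Combined base = $51,000 + $16,290 = $67,290.
Offense occurred in a school zone (+60%): $67,290 × 1.6 = $107,664.
Documented medical condition requiring ongoing local treatment (−35%): $107,664 × 0.65 = $69,981.60.
Defendant is a documented gang member (+$13,250 flat): $69,981.60 + $13,250 = $83,231.60.
Rounded to the nearest dollar: $83,232.

$83,232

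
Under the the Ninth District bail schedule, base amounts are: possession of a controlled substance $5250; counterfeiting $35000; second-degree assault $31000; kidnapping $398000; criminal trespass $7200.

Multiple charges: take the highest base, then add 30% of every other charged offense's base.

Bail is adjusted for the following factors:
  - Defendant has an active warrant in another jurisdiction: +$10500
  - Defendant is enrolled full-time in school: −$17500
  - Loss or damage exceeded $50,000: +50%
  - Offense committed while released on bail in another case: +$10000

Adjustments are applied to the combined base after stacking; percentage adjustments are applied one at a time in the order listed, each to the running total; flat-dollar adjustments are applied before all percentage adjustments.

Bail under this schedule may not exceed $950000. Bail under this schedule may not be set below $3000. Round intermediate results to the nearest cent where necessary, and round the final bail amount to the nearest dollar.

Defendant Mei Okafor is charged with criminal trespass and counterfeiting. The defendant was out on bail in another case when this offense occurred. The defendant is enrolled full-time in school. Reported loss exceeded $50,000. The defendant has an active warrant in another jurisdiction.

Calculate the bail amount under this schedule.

Base amounts from the schedule: criminal trespass $7200; counterfeiting $35000.
Stacking rule: highest base plus 30% of each additional charge. Highest is counterfeiting at $35000. Additional: $7200 × 30% = $2160. Combined base = $35000 + $2160 = $37160.
Defendant has an active warrant in another jurisdiction (+$10500 flat): $37160 + $10500 = $47660.
Defendant is enrolled full-time in school (−$17500 flat): $47660 − $17500 = $30160.
Offense committed while released on bail in another case (+$10000 flat): $30160 + $10000 = $40160.
Loss or damage exceeded $50,000 (+50%): $40160 × 1.5 = $60240.
$60240 is within the $950000 maximum.
$60240 is at or above the $3000 minimum.

$60240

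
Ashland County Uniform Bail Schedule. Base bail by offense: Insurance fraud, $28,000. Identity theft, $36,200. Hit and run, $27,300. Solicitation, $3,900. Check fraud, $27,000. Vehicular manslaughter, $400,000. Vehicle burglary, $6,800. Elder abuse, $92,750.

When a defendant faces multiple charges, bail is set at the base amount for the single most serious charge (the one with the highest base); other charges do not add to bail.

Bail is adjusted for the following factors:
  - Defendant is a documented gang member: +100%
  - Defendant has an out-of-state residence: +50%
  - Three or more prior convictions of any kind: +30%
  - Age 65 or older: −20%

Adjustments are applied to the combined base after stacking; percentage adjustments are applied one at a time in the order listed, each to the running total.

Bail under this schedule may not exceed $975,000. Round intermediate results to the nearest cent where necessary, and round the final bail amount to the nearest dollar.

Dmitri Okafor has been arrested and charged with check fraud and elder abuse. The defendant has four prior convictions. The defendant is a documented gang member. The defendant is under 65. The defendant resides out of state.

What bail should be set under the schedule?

Base amounts from the schedule: check fraud $27,000; elder abuse $92,750.
Stacking rule: use the highest base only. Highest is elder abuse at $92,750. Combined base = $92,750.
Defendant is a documented gang member (+100%): $92,750 × 2 = $185,500.
Defendant has an out-of-state residence (+50%): $185,500 × 1.5 = $278,250.
Three or more prior convictions of any kind (+30%): $278,250 × 1.3 = $361,725.
$361,725 is within the $975,000 maximum.

$361,725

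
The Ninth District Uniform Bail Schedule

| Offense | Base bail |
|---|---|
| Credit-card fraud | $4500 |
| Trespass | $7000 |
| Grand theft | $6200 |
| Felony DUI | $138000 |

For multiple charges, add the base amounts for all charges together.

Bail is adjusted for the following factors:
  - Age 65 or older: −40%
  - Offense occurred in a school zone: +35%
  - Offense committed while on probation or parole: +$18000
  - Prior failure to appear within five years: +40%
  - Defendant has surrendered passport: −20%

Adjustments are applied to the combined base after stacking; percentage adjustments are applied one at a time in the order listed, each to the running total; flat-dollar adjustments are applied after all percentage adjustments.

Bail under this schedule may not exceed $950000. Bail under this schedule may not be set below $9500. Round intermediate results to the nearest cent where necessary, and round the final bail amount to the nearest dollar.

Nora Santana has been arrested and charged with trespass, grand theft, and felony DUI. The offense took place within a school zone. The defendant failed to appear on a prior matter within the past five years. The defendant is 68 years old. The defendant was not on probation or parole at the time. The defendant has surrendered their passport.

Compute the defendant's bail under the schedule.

Base amounts from the schedule: trespass $7000; grand theft $6200; felony DUI $138000.
Stacking rule: sum of all bases. $7000 + $6200 + $138000 = $151200.
Age 65 or older (−40%): $151200 × 0.6 = $90720.
Offense occurred in a school zone (+35%): $90720 × 1.35 = $122472.
Prior failure to appear within five years (+40%): $122472 × 1.4 = $171460.80.
Defendant has surrendered passport (−20%): $171460.80 × 0.8 = $137168.64.
$137168.64 is within the $950000 maximum.
$137168.64 is at or above the $9500 minimum.
Rounded to the nearest dollar: $137169.

$137169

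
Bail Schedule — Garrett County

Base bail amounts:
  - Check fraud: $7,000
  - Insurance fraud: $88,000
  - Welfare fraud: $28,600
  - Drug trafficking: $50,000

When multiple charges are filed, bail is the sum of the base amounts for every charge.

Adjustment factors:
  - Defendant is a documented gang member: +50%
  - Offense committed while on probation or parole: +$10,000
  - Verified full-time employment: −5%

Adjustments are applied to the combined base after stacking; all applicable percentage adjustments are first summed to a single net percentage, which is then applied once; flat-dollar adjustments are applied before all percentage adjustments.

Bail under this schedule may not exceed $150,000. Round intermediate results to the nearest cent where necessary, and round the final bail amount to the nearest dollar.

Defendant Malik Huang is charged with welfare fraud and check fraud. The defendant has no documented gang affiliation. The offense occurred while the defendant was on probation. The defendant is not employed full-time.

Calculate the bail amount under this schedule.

Base amounts from the schedule: welfare fraud $28,600; check fraud $7,000.
Stacking rule: sum of all bases. $28,600 + $7,000 = $35,600.
Offense committed while on probation or parole (+$10,000 flat): $35,600 + $10,000 = $45,600.
$45,600 is within the $150,000 maximum.

$45,600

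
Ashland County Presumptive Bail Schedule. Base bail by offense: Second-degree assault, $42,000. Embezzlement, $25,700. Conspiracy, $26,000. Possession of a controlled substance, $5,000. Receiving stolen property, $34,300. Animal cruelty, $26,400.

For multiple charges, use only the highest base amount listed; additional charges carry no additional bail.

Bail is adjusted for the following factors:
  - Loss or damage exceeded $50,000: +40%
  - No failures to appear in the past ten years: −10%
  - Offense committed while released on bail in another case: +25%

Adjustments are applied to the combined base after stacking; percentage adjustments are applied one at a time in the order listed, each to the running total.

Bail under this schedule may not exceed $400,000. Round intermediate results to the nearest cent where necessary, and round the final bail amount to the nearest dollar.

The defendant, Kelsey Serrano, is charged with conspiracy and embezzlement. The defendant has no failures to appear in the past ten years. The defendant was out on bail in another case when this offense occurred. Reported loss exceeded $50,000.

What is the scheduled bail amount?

Base amounts from the schedule: conspiracy $26,000; embezzlement $25,700.
Stacking rule: use the highest base only. Highest is conspiracy at $26,000. Combined base = $26,000.
Loss or damage exceeded $50,000 (+40%): $26,000 × 1.4 = $36,400.
No failures to appear in the past ten years (−10%): $36,400 × 0.9 = $32,760.
Offense committed while released on bail in another case (+25%): $32,760 × 1.25 = $40,950.
$40,950 is within the $400,000 maximum.

$40,950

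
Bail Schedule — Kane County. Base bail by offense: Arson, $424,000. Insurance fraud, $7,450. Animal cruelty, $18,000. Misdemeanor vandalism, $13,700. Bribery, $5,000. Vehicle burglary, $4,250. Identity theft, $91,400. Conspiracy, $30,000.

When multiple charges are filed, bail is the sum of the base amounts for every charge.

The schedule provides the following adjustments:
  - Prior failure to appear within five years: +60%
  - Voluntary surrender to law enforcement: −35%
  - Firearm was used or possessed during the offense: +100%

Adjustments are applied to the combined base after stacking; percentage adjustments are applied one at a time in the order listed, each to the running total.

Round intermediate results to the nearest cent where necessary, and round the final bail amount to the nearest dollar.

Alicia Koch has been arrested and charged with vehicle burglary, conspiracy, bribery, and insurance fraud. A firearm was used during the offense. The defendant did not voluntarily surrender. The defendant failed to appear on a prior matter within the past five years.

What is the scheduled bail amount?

$149,440

Base amounts from the schedule: vehicle burglary $4,250; conspiracy $30,000; bribery $5,000; insurance fraud $7,450.
Stacking rule: sum of all bases. $4,250 + $30,000 + $5,000 + $7,450 = $46,700.
Prior failure to appear within five years (+60%): $46,700 × 1.6 = $74,720.
Firearm was used or possessed during the offense (+100%): $74,720 × 2 = $149,440.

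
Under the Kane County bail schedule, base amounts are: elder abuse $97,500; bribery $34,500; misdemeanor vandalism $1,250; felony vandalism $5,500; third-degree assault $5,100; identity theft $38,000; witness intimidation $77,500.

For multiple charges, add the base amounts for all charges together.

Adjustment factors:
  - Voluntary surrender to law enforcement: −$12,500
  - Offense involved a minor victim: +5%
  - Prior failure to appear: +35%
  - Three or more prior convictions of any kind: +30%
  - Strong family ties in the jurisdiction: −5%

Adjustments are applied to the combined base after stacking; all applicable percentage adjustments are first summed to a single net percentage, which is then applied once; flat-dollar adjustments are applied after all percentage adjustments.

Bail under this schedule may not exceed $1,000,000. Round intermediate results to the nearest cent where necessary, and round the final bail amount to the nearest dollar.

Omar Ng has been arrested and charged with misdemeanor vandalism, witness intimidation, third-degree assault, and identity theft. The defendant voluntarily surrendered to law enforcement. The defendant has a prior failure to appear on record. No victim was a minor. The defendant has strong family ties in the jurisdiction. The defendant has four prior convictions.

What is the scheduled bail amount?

$182,460

Base amounts from the schedule: misdemeanor vandalism $1,250; witness intimidation $77,500; third-degree assault $5,100; identity theft $38,000.
Stacking rule: sum of all bases. $1,250 + $77,500 + $5,100 + $38,000 = $121,850.
Net percentage adjustment: +35% +30% −5% = +60%. $121,850 × 1.6 = $194,960.
Voluntary surrender to law enforcement (−$12,500 flat): $194,960 − $12,500 = $182,460.
$182,460 is within the $1,000,000 maximum.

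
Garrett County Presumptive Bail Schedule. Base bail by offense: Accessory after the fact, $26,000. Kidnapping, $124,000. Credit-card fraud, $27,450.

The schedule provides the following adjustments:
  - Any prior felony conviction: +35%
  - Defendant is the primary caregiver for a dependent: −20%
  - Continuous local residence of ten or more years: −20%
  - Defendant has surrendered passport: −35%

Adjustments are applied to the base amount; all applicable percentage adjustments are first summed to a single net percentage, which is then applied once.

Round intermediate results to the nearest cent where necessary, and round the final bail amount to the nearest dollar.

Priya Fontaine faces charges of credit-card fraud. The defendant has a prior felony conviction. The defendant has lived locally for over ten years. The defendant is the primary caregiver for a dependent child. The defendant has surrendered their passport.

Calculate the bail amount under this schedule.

$16,470

Base amounts from the schedule: credit-card fraud $27,450.
Single charge. Combined base = $27,450.
Net percentage adjustment: +35% −20% −20% −35% = −40%. $27,450 × 0.6 = $16,470.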